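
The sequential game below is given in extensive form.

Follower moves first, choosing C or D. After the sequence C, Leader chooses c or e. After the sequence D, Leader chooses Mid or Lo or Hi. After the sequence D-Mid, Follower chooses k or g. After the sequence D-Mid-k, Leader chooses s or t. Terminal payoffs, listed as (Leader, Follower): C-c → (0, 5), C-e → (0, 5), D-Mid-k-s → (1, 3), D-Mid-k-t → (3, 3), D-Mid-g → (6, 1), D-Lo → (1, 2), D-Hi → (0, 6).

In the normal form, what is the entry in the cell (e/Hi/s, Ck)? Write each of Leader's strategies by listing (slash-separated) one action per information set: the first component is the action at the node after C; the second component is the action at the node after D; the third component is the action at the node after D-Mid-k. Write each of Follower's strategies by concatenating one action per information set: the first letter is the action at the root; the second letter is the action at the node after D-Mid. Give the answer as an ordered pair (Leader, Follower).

Trace the play path from the root:
  Follower plays C
  Leader plays e at [C]
→ terminal payoff (0, 5).
(Leader's choice at the node after D is never reached on this path, so it doesn't affect the outcome.)

(0, 5)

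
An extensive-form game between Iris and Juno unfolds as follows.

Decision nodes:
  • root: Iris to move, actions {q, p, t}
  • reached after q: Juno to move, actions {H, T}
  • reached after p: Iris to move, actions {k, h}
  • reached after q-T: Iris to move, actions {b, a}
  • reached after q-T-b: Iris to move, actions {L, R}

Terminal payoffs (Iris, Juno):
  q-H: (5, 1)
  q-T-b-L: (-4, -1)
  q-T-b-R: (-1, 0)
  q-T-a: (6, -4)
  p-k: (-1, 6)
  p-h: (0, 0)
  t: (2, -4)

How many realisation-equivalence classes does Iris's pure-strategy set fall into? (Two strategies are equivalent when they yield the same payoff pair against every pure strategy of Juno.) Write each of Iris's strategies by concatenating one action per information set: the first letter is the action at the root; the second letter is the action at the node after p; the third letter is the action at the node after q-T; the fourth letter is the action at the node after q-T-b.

Iris has 24 pure strategies: qkbL, qkbR, qkaL, qkaR, qhbL, qhbR, qhaL, qhaR, pkbL, pkbR, pkaL, pkaR, phbL, phbR, phaL, phaR, tkbL, tkbR, tkaL, tkaR, thbL, thbR, thaL, thaR. Columns: H, T.
{qkbL, qhbL} → row (5,1) (-4,-1)
{qkbR, qhbR} → row (5,1) (-1,0)
{qkaL, qkaR, qhaL, qhaR} → row (5,1) (6,-4)
{pkbL, pkbR, pkaL, pkaR} → row (-1,6) (-1,6)
{phbL, phbR, phaL, phaR} → row (0,0) (0,0)
{tkbL, tkbR, tkaL, tkaR, thbL, thbR, thaL, thaR} → row (2,-4) (2,-4)
That's 6 distinct rows out of 24 strategies.

6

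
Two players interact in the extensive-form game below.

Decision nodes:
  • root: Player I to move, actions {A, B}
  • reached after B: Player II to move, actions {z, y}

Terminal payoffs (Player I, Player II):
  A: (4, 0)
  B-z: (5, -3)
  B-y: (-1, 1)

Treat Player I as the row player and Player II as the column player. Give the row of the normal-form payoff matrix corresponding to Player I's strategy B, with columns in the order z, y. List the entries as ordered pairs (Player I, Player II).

vs z: Player I plays B → Player II plays z at [B] → (5, -3)
vs y: Player I plays B → Player II plays y at [B] → (-1, 1)

(5,-3) (-1,1)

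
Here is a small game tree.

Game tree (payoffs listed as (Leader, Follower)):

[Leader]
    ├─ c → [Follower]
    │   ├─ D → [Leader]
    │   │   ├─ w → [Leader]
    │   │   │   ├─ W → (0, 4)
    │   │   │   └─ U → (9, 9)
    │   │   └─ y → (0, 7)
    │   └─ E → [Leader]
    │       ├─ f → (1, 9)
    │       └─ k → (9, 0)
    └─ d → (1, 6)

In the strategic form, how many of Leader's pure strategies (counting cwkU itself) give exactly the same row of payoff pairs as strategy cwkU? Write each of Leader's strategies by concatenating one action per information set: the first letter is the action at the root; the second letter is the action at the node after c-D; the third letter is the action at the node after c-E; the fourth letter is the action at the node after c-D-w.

Row for cwkU (columns D, E): (9,9) (9,0).
Every one of Leader's information sets is on the play path for some reply by Follower when Leader follows cwkU.
Changing the action at any of them therefore changes at least one column, so only cwkU itself gives this row.

1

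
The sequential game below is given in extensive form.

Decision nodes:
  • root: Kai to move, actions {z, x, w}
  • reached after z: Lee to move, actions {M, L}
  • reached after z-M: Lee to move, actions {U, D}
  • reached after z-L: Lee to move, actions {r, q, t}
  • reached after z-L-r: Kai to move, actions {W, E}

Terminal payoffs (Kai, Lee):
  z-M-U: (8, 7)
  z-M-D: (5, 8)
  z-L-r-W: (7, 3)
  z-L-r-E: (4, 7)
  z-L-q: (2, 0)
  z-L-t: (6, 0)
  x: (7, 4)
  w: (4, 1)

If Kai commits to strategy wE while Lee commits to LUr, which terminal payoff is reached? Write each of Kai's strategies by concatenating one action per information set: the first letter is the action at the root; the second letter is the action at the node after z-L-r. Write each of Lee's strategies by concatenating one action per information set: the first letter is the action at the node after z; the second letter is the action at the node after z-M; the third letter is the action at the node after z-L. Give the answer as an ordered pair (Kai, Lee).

(4, 1)

Trace the play path from the root:
  Kai plays w
→ terminal payoff (4, 1).
(Kai's choice at the node after z-L-r is never reached on this path, so it doesn't affect the outcome.)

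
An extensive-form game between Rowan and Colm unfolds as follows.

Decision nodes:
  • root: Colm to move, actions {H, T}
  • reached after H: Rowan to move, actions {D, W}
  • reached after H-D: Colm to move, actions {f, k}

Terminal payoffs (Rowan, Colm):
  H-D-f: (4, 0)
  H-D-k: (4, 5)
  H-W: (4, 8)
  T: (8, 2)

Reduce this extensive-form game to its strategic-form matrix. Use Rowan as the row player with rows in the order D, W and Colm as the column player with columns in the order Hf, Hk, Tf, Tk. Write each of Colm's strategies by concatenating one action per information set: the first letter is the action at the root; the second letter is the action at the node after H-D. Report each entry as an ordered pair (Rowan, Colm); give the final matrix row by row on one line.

D: (4,0) (4,5) (8,2) (8,2) | W: (4,8) (4,8) (8,2) (8,2)

Row D: Hf→(4,0), Hk→(4,5), Tf→(8,2), Tk→(8,2)
Row W: Hf→(4,8), Hk→(4,8), Tf→(8,2), Tk→(8,2)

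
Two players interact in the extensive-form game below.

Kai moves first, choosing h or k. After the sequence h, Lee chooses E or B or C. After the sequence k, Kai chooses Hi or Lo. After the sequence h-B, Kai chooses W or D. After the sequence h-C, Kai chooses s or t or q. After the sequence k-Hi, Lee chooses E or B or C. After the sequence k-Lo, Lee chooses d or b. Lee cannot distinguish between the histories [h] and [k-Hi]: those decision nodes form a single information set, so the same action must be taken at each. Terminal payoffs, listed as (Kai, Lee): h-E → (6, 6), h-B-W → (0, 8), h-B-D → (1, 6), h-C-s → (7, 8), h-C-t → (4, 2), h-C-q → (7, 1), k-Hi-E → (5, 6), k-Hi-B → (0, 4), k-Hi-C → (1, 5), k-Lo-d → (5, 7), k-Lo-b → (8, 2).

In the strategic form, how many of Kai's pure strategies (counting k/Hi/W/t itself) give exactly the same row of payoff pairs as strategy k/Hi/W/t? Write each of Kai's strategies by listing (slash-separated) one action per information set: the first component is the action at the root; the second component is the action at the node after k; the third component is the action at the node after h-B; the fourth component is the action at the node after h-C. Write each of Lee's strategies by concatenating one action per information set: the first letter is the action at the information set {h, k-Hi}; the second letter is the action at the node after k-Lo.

6

Row for k/Hi/W/t (columns Ed, Eb, Bd, Bb, Cd, Cb): (5,6) (5,6) (0,4) (0,4) (1,5) (1,5).
Under k/Hi/W/t, Kai's choice at the node after h-B and at the node after h-C can never be reached regardless of what Lee does, so varying those choices leaves every outcome unchanged.
Holding the reachable choices fixed and varying the unreachable ones freely already gives 2 × 3 = 6 equivalent strategies.
No other strategy reproduces this row, so those 6 are the full class: k/Hi/W/s, k/Hi/W/t, k/Hi/W/q, k/Hi/D/s, k/Hi/D/t, k/Hi/D/q.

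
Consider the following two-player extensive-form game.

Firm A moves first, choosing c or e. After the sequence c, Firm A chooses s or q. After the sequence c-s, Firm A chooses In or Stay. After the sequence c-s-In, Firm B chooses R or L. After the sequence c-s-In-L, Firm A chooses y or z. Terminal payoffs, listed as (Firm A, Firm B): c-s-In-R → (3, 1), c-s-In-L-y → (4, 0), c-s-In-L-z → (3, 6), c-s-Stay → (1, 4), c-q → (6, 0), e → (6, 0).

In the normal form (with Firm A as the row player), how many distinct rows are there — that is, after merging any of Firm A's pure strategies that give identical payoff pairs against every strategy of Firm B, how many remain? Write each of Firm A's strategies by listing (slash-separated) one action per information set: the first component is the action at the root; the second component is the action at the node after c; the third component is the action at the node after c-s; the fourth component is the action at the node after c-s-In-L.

4

Firm A has 16 pure strategies: c/s/In/y, c/s/In/z, c/s/Stay/y, c/s/Stay/z, c/q/In/y, c/q/In/z, c/q/Stay/y, c/q/Stay/z, e/s/In/y, e/s/In/z, e/s/Stay/y, e/s/Stay/z, e/q/In/y, e/q/In/z, e/q/Stay/y, e/q/Stay/z. Columns: R, L.
{c/s/In/y} → row (3,1) (4,0)
{c/s/In/z} → row (3,1) (3,6)
{c/s/Stay/y, c/s/Stay/z} → row (1,4) (1,4)
{c/q/In/y, c/q/In/z, c/q/Stay/y, c/q/Stay/z, e/s/In/y, e/s/In/z, e/s/Stay/y, e/s/Stay/z, e/q/In/y, e/q/In/z, e/q/Stay/y, e/q/Stay/z} → row (6,0) (6,0)
That's 4 distinct rows out of 16 strategies.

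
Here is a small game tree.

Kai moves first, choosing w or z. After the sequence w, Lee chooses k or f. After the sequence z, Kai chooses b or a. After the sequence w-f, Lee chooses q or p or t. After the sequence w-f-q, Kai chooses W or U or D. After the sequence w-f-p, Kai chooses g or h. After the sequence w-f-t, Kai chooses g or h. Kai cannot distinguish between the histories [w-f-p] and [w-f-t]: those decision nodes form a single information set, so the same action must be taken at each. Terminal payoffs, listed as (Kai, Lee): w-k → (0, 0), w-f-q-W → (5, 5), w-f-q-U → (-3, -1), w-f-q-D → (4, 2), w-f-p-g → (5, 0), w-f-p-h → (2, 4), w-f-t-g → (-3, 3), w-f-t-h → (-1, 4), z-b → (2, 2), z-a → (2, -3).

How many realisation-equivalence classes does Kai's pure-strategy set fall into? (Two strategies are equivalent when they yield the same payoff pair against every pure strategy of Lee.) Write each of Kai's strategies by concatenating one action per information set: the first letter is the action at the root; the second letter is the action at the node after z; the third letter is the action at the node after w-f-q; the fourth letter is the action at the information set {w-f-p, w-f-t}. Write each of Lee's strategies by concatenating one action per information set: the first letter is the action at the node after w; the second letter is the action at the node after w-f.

8

Kai has 24 pure strategies: wbWg, wbWh, wbUg, wbUh, wbDg, wbDh, waWg, waWh, waUg, waUh, waDg, waDh, zbWg, zbWh, zbUg, zbUh, zbDg, zbDh, zaWg, zaWh, zaUg, zaUh, zaDg, zaDh. Columns: kq, kp, kt, fq, fp, ft.
{wbWg, waWg} → row (0,0) (0,0) (0,0) (5,5) (5,0) (-3,3)
{wbWh, waWh} → row (0,0) (0,0) (0,0) (5,5) (2,4) (-1,4)
{wbUg, waUg} → row (0,0) (0,0) (0,0) (-3,-1) (5,0) (-3,3)
{wbUh, waUh} → row (0,0) (0,0) (0,0) (-3,-1) (2,4) (-1,4)
{wbDg, waDg} → row (0,0) (0,0) (0,0) (4,2) (5,0) (-3,3)
{wbDh, waDh} → row (0,0) (0,0) (0,0) (4,2) (2,4) (-1,4)
{zbWg, zbWh, zbUg, zbUh, zbDg, zbDh} → row (2,2) (2,2) (2,2) (2,2) (2,2) (2,2)
{zaWg, zaWh, zaUg, zaUh, zaDg, zaDh} → row (2,-3) (2,-3) (2,-3) (2,-3) (2,-3) (2,-3)
That's 8 distinct rows out of 24 strategies.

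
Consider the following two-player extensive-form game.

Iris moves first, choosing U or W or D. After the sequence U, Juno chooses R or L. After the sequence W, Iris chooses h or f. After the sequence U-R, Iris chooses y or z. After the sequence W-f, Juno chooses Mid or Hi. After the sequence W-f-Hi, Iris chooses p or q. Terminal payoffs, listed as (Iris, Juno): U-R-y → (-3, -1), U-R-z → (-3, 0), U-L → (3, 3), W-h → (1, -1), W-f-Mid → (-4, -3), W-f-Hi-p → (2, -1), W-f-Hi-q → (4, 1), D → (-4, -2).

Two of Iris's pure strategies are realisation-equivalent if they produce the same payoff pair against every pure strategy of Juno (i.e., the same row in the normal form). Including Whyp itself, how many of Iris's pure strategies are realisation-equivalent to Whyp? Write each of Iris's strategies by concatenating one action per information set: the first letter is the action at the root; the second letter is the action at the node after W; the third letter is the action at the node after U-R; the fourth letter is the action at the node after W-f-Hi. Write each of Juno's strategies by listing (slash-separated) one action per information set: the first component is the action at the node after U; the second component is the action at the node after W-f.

Row for Whyp (columns R/Mid, R/Hi, L/Mid, L/Hi): (1,-1) (1,-1) (1,-1) (1,-1).
Under Whyp, Iris's choice at the node after U-R and at the node after W-f-Hi can never be reached regardless of what Juno does, so varying those choices leaves every outcome unchanged.
Holding the reachable choices fixed and varying the unreachable ones freely already gives 2 × 2 = 4 equivalent strategies.
No other strategy reproduces this row, so those 4 are the full class: Whyp, Whyq, Whzp, Whzq.

4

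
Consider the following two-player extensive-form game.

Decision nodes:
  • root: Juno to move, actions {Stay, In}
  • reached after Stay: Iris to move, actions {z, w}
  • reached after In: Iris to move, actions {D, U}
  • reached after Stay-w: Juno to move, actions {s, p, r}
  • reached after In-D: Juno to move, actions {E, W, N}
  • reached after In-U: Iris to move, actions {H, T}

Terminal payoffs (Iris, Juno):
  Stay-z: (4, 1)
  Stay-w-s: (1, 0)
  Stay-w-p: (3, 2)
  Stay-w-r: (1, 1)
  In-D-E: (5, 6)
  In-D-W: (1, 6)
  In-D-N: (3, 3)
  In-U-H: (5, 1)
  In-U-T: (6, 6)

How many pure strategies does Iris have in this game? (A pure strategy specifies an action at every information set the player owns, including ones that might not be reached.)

8

Iris owns the node after Stay with actions {z, w} — two choices.
Iris owns the node after In with actions {D, U} — two choices.
Iris owns the node after In-U with actions {H, T} — two choices.
A pure strategy fixes one action at each information set independently, so the count is the product 2 × 2 × 2 = 8.
(For reference, Juno has 18 pure strategies, giving a 8×18 normal-form matrix.)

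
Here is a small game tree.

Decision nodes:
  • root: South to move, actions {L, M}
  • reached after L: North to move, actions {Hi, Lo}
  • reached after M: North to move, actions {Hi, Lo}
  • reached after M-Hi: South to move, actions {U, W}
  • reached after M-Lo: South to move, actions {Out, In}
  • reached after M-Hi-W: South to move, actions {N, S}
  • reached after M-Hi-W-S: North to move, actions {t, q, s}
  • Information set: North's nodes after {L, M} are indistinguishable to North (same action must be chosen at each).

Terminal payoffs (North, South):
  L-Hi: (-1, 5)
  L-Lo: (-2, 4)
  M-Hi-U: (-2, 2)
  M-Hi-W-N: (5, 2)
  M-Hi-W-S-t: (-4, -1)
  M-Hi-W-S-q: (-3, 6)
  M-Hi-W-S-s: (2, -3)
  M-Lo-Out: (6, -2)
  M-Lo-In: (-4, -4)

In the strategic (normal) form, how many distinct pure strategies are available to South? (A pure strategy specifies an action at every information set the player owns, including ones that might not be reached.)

South owns the root with actions {L, M} — two choices.
South owns the node after M-Hi with actions {U, W} — two choices.
South owns the node after M-Lo with actions {Out, In} — two choices.
South owns the node after M-Hi-W with actions {N, S} — two choices.
A pure strategy fixes one action at each information set independently, so the count is the product 2 × 2 × 2 × 2 = 16.
(For reference, North has 6 pure strategies, giving a 16×6 normal-form matrix.)

16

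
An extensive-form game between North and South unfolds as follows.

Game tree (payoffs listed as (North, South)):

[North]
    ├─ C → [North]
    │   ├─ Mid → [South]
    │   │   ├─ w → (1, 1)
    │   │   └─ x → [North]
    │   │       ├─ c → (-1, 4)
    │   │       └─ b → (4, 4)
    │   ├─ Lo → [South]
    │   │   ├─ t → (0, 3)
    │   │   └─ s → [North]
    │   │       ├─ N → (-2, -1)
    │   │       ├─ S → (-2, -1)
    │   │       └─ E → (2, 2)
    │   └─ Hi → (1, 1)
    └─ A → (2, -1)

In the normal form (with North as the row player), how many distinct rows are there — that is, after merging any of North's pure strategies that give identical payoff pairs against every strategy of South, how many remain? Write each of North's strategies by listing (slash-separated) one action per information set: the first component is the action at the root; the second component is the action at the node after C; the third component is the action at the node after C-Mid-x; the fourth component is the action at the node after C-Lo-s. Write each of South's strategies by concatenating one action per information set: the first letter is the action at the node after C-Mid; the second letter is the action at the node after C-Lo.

North has 36 pure strategies: C/Mid/c/N, C/Mid/c/S, C/Mid/c/E, C/Mid/b/N, C/Mid/b/S, C/Mid/b/E, C/Lo/c/N, C/Lo/c/S, C/Lo/c/E, C/Lo/b/N, C/Lo/b/S, C/Lo/b/E, C/Hi/c/N, C/Hi/c/S, C/Hi/c/E, C/Hi/b/N, C/Hi/b/S, C/Hi/b/E, A/Mid/c/N, A/Mid/c/S, A/Mid/c/E, A/Mid/b/N, A/Mid/b/S, A/Mid/b/E, A/Lo/c/N, A/Lo/c/S, A/Lo/c/E, A/Lo/b/N, A/Lo/b/S, A/Lo/b/E, A/Hi/c/N, A/Hi/c/S, A/Hi/c/E, A/Hi/b/N, A/Hi/b/S, A/Hi/b/E. Columns: wt, ws, xt, xs.
{C/Mid/c/N, C/Mid/c/S, C/Mid/c/E} → row (1,1) (1,1) (-1,4) (-1,4)
{C/Mid/b/N, C/Mid/b/S, C/Mid/b/E} → row (1,1) (1,1) (4,4) (4,4)
{C/Lo/c/N, C/Lo/c/S, C/Lo/b/N, C/Lo/b/S} → row (0,3) (-2,-1) (0,3) (-2,-1)
{C/Lo/c/E, C/Lo/b/E} → row (0,3) (2,2) (0,3) (2,2)
{C/Hi/c/N, C/Hi/c/S, C/Hi/c/E, C/Hi/b/N, C/Hi/b/S, C/Hi/b/E} → row (1,1) (1,1) (1,1) (1,1)
{A/Mid/c/N, A/Mid/c/S, A/Mid/c/E, A/Mid/b/N, A/Mid/b/S, A/Mid/b/E, A/Lo/c/N, A/Lo/c/S, A/Lo/c/E, A/Lo/b/N, A/Lo/b/S, A/Lo/b/E, A/Hi/c/N, A/Hi/c/S, A/Hi/c/E, A/Hi/b/N, A/Hi/b/S, A/Hi/b/E} → row (2,-1) (2,-1) (2,-1) (2,-1)
That's 6 distinct rows out of 36 strategies.

6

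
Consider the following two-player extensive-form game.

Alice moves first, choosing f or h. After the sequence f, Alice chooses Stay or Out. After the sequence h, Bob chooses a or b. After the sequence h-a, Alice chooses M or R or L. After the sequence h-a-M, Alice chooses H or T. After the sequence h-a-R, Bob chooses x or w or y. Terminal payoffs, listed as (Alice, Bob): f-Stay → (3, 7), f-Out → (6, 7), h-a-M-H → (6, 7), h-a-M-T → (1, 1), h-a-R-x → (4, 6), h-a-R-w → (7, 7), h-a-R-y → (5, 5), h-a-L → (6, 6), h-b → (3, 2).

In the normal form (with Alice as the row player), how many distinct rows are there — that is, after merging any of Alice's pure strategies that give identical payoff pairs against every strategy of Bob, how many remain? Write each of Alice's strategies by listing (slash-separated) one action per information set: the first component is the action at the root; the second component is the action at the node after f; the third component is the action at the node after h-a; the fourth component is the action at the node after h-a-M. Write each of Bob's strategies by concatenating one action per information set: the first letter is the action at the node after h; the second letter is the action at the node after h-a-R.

6

Alice has 24 pure strategies: f/Stay/M/H, f/Stay/M/T, f/Stay/R/H, f/Stay/R/T, f/Stay/L/H, f/Stay/L/T, f/Out/M/H, f/Out/M/T, f/Out/R/H, f/Out/R/T, f/Out/L/H, f/Out/L/T, h/Stay/M/H, h/Stay/M/T, h/Stay/R/H, h/Stay/R/T, h/Stay/L/H, h/Stay/L/T, h/Out/M/H, h/Out/M/T, h/Out/R/H, h/Out/R/T, h/Out/L/H, h/Out/L/T. Columns: ax, aw, ay, bx, bw, by.
{f/Stay/M/H, f/Stay/M/T, f/Stay/R/H, f/Stay/R/T, f/Stay/L/H, f/Stay/L/T} → row (3,7) (3,7) (3,7) (3,7) (3,7) (3,7)
{f/Out/M/H, f/Out/M/T, f/Out/R/H, f/Out/R/T, f/Out/L/H, f/Out/L/T} → row (6,7) (6,7) (6,7) (6,7) (6,7) (6,7)
{h/Stay/M/H, h/Out/M/H} → row (6,7) (6,7) (6,7) (3,2) (3,2) (3,2)
{h/Stay/M/T, h/Out/M/T} → row (1,1) (1,1) (1,1) (3,2) (3,2) (3,2)
{h/Stay/R/H, h/Stay/R/T, h/Out/R/H, h/Out/R/T} → row (4,6) (7,7) (5,5) (3,2) (3,2) (3,2)
{h/Stay/L/H, h/Stay/L/T, h/Out/L/H, h/Out/L/T} → row (6,6) (6,6) (6,6) (3,2) (3,2) (3,2)
That's 6 distinct rows out of 24 strategies.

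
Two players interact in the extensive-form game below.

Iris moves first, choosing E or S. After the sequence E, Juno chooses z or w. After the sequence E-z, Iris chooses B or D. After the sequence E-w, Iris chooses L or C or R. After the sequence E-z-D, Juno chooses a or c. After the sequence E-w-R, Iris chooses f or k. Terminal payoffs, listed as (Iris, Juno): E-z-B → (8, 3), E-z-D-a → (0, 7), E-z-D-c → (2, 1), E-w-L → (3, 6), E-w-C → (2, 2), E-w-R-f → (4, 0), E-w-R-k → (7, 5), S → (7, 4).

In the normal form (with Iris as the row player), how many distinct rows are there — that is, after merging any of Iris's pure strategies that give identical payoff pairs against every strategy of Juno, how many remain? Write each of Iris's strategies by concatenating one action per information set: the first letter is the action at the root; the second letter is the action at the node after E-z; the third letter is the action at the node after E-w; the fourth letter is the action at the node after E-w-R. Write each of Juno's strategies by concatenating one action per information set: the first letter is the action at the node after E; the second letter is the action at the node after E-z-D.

Iris has 24 pure strategies: EBLf, EBLk, EBCf, EBCk, EBRf, EBRk, EDLf, EDLk, EDCf, EDCk, EDRf, EDRk, SBLf, SBLk, SBCf, SBCk, SBRf, SBRk, SDLf, SDLk, SDCf, SDCk, SDRf, SDRk. Columns: za, zc, wa, wc.
{EBLf, EBLk} → row (8,3) (8,3) (3,6) (3,6)
{EBCf, EBCk} → row (8,3) (8,3) (2,2) (2,2)
{EBRf} → row (8,3) (8,3) (4,0) (4,0)
{EBRk} → row (8,3) (8,3) (7,5) (7,5)
{EDLf, EDLk} → row (0,7) (2,1) (3,6) (3,6)
{EDCf, EDCk} → row (0,7) (2,1) (2,2) (2,2)
{EDRf} → row (0,7) (2,1) (4,0) (4,0)
{EDRk} → row (0,7) (2,1) (7,5) (7,5)
{SBLf, SBLk, SBCf, SBCk, SBRf, SBRk, SDLf, SDLk, SDCf, SDCk, SDRf, SDRk} → row (7,4) (7,4) (7,4) (7,4)
That's 9 distinct rows out of 24 strategies.

9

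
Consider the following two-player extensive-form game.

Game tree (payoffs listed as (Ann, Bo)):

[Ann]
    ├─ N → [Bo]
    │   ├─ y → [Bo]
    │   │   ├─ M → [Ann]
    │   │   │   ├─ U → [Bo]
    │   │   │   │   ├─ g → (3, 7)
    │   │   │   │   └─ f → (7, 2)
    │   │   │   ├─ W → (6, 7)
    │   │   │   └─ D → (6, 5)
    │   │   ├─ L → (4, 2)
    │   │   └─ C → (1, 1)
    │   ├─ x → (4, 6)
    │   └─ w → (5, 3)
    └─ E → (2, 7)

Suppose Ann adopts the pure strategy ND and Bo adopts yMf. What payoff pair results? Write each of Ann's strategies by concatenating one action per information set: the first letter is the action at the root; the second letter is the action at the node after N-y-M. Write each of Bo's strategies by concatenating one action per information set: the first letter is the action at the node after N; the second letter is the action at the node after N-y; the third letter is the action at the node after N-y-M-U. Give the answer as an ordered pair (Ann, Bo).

(6, 5)

Trace the play path from the root:
  Ann plays N
  Bo plays y at [N]
  Bo plays M at [N-y]
  Ann plays D at [N-y-M]
→ terminal payoff (6, 5).
(Bo's choice at the node after N-y-M-U is never reached on this path, so it doesn't affect the outcome.)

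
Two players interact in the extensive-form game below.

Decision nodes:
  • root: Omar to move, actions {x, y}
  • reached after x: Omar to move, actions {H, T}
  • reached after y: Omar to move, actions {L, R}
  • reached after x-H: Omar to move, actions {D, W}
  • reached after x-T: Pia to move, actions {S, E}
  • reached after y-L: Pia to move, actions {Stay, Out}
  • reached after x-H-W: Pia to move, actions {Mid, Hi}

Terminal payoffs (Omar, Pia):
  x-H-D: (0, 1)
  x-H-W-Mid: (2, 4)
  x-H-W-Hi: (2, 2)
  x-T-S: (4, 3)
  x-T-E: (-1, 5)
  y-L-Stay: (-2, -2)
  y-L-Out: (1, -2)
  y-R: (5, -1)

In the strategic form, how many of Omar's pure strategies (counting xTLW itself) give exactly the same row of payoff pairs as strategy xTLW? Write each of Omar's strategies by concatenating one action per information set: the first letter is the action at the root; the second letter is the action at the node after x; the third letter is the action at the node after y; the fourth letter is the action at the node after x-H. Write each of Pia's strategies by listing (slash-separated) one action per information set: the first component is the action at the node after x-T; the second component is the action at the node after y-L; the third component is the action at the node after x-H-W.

Row for xTLW (columns S/Stay/Mid, S/Stay/Hi, S/Out/Mid, S/Out/Hi, E/Stay/Mid, E/Stay/Hi, E/Out/Mid, E/Out/Hi): (4,3) (4,3) (4,3) (4,3) (-1,5) (-1,5) (-1,5) (-1,5).
Under xTLW, Omar's choice at the node after y and at the node after x-H can never be reached regardless of what Pia does, so varying those choices leaves every outcome unchanged.
Holding the reachable choices fixed and varying the unreachable ones freely already gives 2 × 2 = 4 equivalent strategies.
No other strategy reproduces this row, so those 4 are the full class: xTLD, xTLW, xTRD, xTRW.

4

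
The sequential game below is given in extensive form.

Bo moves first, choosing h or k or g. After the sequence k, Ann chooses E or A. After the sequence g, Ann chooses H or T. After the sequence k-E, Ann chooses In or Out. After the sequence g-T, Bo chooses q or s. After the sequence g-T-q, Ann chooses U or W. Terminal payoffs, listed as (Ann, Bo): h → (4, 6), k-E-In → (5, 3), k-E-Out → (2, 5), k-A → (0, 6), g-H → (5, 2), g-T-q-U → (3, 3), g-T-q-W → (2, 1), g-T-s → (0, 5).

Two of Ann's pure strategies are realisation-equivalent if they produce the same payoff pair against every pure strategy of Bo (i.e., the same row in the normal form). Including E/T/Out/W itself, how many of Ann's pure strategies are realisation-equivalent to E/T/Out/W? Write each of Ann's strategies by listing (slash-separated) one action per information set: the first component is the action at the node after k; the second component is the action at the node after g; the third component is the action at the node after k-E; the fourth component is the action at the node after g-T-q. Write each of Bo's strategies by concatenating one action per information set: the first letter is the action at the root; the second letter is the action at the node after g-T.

Row for E/T/Out/W (columns hq, hs, kq, ks, gq, gs): (4,6) (4,6) (2,5) (2,5) (2,1) (0,5).
Every one of Ann's information sets is on the play path for some reply by Bo when Ann follows E/T/Out/W.
Changing the action at any of them therefore changes at least one column, so only E/T/Out/W itself gives this row.

1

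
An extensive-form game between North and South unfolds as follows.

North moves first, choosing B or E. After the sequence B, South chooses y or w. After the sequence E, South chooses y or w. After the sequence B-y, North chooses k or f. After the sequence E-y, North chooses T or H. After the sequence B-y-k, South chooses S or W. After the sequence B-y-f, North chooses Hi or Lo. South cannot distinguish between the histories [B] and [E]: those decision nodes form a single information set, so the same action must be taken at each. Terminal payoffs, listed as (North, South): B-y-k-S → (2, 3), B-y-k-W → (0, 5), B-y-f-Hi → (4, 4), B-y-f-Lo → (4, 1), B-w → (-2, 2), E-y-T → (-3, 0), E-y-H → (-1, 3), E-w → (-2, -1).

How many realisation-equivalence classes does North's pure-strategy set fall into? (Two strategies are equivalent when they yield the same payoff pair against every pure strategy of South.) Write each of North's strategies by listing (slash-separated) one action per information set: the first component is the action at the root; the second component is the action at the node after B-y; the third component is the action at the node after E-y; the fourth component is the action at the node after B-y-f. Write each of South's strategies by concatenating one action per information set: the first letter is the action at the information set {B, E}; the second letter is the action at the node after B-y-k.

5

North has 16 pure strategies: B/k/T/Hi, B/k/T/Lo, B/k/H/Hi, B/k/H/Lo, B/f/T/Hi, B/f/T/Lo, B/f/H/Hi, B/f/H/Lo, E/k/T/Hi, E/k/T/Lo, E/k/H/Hi, E/k/H/Lo, E/f/T/Hi, E/f/T/Lo, E/f/H/Hi, E/f/H/Lo. Columns: yS, yW, wS, wW.
{B/k/T/Hi, B/k/T/Lo, B/k/H/Hi, B/k/H/Lo} → row (2,3) (0,5) (-2,2) (-2,2)
{B/f/T/Hi, B/f/H/Hi} → row (4,4) (4,4) (-2,2) (-2,2)
{B/f/T/Lo, B/f/H/Lo} → row (4,1) (4,1) (-2,2) (-2,2)
{E/k/T/Hi, E/k/T/Lo, E/f/T/Hi, E/f/T/Lo} → row (-3,0) (-3,0) (-2,-1) (-2,-1)
{E/k/H/Hi, E/k/H/Lo, E/f/H/Hi, E/f/H/Lo} → row (-1,3) (-1,3) (-2,-1) (-2,-1)
That's 5 distinct rows out of 16 strategies.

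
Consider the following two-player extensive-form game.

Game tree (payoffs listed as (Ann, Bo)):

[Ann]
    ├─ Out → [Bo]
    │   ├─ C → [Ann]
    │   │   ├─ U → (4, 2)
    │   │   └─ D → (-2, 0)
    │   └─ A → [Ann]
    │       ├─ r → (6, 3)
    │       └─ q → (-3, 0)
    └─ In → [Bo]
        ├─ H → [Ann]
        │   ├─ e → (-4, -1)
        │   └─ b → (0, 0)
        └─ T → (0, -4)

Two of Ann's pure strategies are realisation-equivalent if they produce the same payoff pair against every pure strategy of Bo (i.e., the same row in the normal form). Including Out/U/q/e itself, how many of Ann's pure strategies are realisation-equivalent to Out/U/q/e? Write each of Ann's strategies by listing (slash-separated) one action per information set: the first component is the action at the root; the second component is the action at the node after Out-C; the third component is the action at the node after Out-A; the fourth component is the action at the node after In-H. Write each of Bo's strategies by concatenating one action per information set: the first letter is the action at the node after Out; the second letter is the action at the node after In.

Row for Out/U/q/e (columns CH, CT, AH, AT): (4,2) (4,2) (-3,0) (-3,0).
Under Out/U/q/e, Ann's choice at the node after In-H can never be reached regardless of what Bo does, so varying those choices leaves every outcome unchanged.
Holding the reachable choices fixed and varying the unreachable one freely already gives 2 equivalent strategies.
No other strategy reproduces this row, so those 2 are the full class: Out/U/q/e, Out/U/q/b.

2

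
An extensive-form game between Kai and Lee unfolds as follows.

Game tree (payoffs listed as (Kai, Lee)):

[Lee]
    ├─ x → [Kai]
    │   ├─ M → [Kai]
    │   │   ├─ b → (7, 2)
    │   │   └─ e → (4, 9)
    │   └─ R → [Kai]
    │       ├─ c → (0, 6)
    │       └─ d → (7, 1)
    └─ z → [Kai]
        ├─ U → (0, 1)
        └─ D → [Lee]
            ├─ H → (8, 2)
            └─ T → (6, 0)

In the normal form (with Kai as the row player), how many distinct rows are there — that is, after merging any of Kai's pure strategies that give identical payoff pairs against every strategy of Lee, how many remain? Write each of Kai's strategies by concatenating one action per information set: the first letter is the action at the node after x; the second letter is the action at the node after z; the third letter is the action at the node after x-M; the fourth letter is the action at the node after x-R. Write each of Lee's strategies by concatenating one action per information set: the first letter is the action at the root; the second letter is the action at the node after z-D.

8

Kai has 16 pure strategies: MUbc, MUbd, MUec, MUed, MDbc, MDbd, MDec, MDed, RUbc, RUbd, RUec, RUed, RDbc, RDbd, RDec, RDed. Columns: xH, xT, zH, zT.
{MUbc, MUbd} → row (7,2) (7,2) (0,1) (0,1)
{MUec, MUed} → row (4,9) (4,9) (0,1) (0,1)
{MDbc, MDbd} → row (7,2) (7,2) (8,2) (6,0)
{MDec, MDed} → row (4,9) (4,9) (8,2) (6,0)
{RUbc, RUec} → row (0,6) (0,6) (0,1) (0,1)
{RUbd, RUed} → row (7,1) (7,1) (0,1) (0,1)
{RDbc, RDec} → row (0,6) (0,6) (8,2) (6,0)
{RDbd, RDed} → row (7,1) (7,1) (8,2) (6,0)
That's 8 distinct rows out of 16 strategies.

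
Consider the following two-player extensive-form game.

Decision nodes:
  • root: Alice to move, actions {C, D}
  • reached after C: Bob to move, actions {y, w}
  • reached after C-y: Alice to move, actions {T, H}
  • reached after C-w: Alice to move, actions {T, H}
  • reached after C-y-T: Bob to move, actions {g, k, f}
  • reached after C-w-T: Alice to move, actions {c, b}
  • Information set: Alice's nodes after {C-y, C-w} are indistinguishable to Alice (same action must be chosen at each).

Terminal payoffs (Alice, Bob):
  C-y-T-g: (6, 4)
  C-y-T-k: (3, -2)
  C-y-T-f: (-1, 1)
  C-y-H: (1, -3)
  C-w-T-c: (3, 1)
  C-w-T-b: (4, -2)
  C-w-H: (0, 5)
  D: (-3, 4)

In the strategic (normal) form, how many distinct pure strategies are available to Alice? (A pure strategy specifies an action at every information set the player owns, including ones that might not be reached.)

Alice owns the root with actions {C, D} — two choices.
Alice owns the information set {C-y, C-w} with actions {T, H} — two choices.
Alice owns the node after C-w-T with actions {c, b} — two choices.
A pure strategy fixes one action at each information set independently, so the count is the product 2 × 2 × 2 = 8.

8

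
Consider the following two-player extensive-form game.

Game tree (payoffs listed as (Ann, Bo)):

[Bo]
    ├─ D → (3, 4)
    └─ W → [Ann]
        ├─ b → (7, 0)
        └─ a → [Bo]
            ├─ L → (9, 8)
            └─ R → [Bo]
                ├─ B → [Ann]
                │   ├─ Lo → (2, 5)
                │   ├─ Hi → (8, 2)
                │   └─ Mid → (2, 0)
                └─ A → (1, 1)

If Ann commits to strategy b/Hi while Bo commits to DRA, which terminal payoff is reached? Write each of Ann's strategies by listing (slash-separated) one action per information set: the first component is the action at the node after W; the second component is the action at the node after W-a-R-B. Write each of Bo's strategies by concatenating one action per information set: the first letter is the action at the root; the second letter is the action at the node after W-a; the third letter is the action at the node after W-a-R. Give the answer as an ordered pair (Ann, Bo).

(3, 4)

Trace the play path from the root:
  Bo plays D
→ terminal payoff (3, 4).
(Ann's choice at the node after W is never reached on this path, so it doesn't affect the outcome.)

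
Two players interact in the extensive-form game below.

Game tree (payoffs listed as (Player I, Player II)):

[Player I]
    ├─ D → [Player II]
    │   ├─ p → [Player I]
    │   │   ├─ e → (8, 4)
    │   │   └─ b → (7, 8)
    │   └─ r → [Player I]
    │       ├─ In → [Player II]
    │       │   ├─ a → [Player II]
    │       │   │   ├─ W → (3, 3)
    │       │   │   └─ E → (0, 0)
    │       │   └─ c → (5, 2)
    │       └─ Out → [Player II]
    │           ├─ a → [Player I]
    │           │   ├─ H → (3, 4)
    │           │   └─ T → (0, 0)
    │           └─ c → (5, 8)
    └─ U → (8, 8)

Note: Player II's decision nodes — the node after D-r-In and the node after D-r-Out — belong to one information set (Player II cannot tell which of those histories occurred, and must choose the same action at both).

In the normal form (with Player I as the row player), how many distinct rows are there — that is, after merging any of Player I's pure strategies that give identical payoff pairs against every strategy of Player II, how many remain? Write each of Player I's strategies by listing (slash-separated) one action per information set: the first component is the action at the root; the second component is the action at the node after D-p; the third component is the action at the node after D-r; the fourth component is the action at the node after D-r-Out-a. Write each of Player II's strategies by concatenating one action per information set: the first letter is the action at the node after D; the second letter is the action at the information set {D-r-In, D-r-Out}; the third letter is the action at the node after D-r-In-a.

Player I has 16 pure strategies: D/e/In/H, D/e/In/T, D/e/Out/H, D/e/Out/T, D/b/In/H, D/b/In/T, D/b/Out/H, D/b/Out/T, U/e/In/H, U/e/In/T, U/e/Out/H, U/e/Out/T, U/b/In/H, U/b/In/T, U/b/Out/H, U/b/Out/T. Columns: paW, paE, pcW, pcE, raW, raE, rcW, rcE.
{D/e/In/H, D/e/In/T} → row (8,4) (8,4) (8,4) (8,4) (3,3) (0,0) (5,2) (5,2)
{D/e/Out/H} → row (8,4) (8,4) (8,4) (8,4) (3,4) (3,4) (5,8) (5,8)
{D/e/Out/T} → row (8,4) (8,4) (8,4) (8,4) (0,0) (0,0) (5,8) (5,8)
{D/b/In/H, D/b/In/T} → row (7,8) (7,8) (7,8) (7,8) (3,3) (0,0) (5,2) (5,2)
{D/b/Out/H} → row (7,8) (7,8) (7,8) (7,8) (3,4) (3,4) (5,8) (5,8)
{D/b/Out/T} → row (7,8) (7,8) (7,8) (7,8) (0,0) (0,0) (5,8) (5,8)
{U/e/In/H, U/e/In/T, U/e/Out/H, U/e/Out/T, U/b/In/H, U/b/In/T, U/b/Out/H, U/b/Out/T} → row (8,8) (8,8) (8,8) (8,8) (8,8) (8,8) (8,8) (8,8)
That's 7 distinct rows out of 16 strategies.

7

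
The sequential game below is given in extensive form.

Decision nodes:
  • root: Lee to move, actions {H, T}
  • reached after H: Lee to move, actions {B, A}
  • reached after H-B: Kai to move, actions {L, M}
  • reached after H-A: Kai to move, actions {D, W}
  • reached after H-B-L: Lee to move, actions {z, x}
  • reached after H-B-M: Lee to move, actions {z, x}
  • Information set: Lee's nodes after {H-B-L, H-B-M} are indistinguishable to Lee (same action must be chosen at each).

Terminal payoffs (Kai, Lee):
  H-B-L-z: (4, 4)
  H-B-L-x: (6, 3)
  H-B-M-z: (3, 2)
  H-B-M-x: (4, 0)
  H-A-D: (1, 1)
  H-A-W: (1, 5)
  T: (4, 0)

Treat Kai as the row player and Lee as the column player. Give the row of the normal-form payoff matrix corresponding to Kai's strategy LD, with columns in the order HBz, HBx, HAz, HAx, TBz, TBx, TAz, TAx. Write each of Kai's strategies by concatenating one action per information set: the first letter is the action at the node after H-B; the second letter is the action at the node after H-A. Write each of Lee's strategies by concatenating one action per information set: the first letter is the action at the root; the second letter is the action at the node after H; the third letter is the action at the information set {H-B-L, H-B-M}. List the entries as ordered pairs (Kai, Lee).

vs HBz: Lee plays H → Lee plays B at [H] → Kai plays L at [H-B] → Lee plays z at [H-B-L] → (4, 4)
vs HBx: Lee plays H → Lee plays B at [H] → Kai plays L at [H-B] → Lee plays x at [H-B-L] → (6, 3)
vs HAz: Lee plays H → Lee plays A at [H] → Kai plays D at [H-A] → (1, 1)
vs HAx: Lee plays H → Lee plays A at [H] → Kai plays D at [H-A] → (1, 1)
vs TBz: Lee plays T → (4, 0)
vs TBx: Lee plays T → (4, 0)
vs TAz: Lee plays T → (4, 0)
vs TAx: Lee plays T → (4, 0)

(4,4) (6,3) (1,1) (1,1) (4,0) (4,0) (4,0) (4,0)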